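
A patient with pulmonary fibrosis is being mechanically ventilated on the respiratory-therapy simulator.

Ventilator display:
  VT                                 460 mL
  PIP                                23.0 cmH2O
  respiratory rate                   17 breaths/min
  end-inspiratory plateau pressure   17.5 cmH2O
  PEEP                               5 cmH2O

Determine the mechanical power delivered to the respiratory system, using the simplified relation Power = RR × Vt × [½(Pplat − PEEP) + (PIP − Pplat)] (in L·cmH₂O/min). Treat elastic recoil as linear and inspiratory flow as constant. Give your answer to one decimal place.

Per-breath work = Vt × [½(Pplat−PEEP) + (PIP−Pplat)] = 0.460 × [0.5×12.5 + 5.5] = 0.460 × 11.75 = 5.405 L·cmH2O.
Power = 17 × 5.405 = 91.885 L·cmH2O/min.

91.9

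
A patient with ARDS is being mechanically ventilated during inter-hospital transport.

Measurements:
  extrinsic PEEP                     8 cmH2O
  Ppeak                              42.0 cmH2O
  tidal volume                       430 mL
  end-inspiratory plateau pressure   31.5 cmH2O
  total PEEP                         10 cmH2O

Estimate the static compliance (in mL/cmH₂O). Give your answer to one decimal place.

End-expiratory occlusion gives total PEEP = 10 cmH2O (intrinsic PEEP = 10 − 8 = 2). Use total PEEP for the elastic gradient.
Cstat = Vt / (Pplat − PEEPtotal) = 430 / (31.5 − 10) = 430 / 21.5 = 20.0 mL/cmH2O.

20.0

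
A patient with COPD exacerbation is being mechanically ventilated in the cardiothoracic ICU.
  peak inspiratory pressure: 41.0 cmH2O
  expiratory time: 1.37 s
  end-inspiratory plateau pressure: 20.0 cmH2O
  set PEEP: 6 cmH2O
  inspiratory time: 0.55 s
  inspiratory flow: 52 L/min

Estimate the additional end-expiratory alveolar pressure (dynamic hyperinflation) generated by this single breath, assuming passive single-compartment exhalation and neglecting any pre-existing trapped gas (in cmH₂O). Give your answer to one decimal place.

Flow: 52 L/min ÷ 60 = 0.8667 L/s.
Vt = flow × Ti = 0.8667 L/s × 0.55 s × 1000 mL/L = 476.69 mL.
R = (PIP − Pplat)/V̇ = (41.0 − 20.0) / 0.8667 = 21.0/0.8667 = 24.23 cmH2O·s/L.
C = Vt/(Pplat − PEEP) = 476.69 / (20.0 − 6) = 476.69/14.0 = 34.049 mL/cmH2O.
τ = R × C = 24.23 × 0.03405 L/cmH2O = 0.825 s.
Fraction remaining = e^(−Te/τ) = e^(−1.37/0.825) = 0.19; trapped volume = 476.69 × 0.19 = 90.571 mL.
Additional alveolar pressure from trapping ≈ V_trapped / C = 90.571 / 34.049 = 2.66 cmH2O.

2.7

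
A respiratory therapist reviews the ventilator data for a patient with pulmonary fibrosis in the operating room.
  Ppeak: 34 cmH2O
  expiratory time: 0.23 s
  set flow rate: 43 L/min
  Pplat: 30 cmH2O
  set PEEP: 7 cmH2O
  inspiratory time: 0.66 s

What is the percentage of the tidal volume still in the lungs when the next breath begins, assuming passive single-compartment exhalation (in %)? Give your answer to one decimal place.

13.5

Flow: 43 L/min ÷ 60 = 0.7167 L/s.
Vt = flow × Ti = 0.7167 L/s × 0.66 s × 1000 mL/L = 473.02 mL.
R = (PIP − Pplat)/V̇ = (34 − 30) / 0.7167 = 4.0/0.7167 = 5.581 cmH2O·s/L.
C = Vt/(Pplat − PEEP) = 473.02 / (30 − 7) = 473.02/23.0 = 20.566 mL/cmH2O.
τ = R × C = 5.581 × 0.02057 L/cmH2O = 0.1148 s.
Fraction remaining at end-expiration = e^(−Te/τ) = e^(−0.23/0.1148) = 0.1349 → 13.49%.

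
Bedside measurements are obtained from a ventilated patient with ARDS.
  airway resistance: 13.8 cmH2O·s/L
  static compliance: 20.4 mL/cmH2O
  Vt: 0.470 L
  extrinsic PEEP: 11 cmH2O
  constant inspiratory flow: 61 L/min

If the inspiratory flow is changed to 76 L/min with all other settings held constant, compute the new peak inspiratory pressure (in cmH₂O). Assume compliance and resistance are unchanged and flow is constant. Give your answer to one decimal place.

51.5

Flow: 61 L/min ÷ 60 = 1.0167 L/s.
New flow: 76 L/min ÷ 60 = 1.2667 L/s.
PIP = Vt/C + R·V̇ + PEEP (constant-flow equation of motion).
Only the resistive term changes: ΔPIP = R × ΔV̇ = 13.8 × (1.2667 − 1.0167) = 13.8 × 0.25 = 3.45 cmH2O.
Original PIP = 470/20.4 + 13.8×1.0167 + 11 = 48.07 cmH2O; new PIP = 48.07 + (3.45) = 51.52 cmH2O.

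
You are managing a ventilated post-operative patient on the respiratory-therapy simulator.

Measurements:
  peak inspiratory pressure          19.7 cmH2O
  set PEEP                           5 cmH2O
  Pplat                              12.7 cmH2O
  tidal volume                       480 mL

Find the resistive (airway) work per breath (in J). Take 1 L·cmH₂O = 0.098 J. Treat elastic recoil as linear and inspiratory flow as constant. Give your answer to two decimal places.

With constant inspiratory flow the resistive pressure is constant at PIP − Pplat = 19.7 − 12.7 = 7.0 cmH2O, so resistive work = 7.0 × 0.480 = 3.36 L·cmH2O.
× 0.098 J/(L·cmH2O) → 0.3293 J.

0.33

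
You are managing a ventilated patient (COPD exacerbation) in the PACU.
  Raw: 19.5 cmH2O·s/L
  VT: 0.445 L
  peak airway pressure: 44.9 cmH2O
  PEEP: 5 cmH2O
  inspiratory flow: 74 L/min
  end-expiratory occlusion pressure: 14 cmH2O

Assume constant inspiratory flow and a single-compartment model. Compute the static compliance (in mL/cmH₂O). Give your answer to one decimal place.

Flow: 74 L/min ÷ 60 = 1.2333 L/s.
Total PEEP = 14 cmH2O (set 5 + intrinsic 9); this is the baseline alveolar pressure.
Equation of motion (constant flow): PIP = Vt/C + R·V̇ + PEEP.
Vt/C = PIP − R·V̇ − PEEP = 44.9 − 19.5×1.2333 − 14 = 44.9 − 24.049 − 14 = 6.851 cmH2O.
C = Vt / 6.851 = 445 / 6.851 = 64.954 mL/cmH2O.

65.0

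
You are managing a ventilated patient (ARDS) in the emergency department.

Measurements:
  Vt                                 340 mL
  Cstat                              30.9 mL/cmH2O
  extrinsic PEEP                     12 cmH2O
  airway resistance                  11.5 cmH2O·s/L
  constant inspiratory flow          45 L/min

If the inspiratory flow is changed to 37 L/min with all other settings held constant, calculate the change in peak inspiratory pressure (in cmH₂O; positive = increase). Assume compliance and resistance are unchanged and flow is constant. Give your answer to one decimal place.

Flow: 45 L/min ÷ 60 = 0.75 L/s.
New flow: 37 L/min ÷ 60 = 0.6167 L/s.
PIP = Vt/C + R·V̇ + PEEP (constant-flow equation of motion).
Only the resistive term changes: ΔPIP = R × ΔV̇ = 11.5 × (0.6167 − 0.75) = 11.5 × -0.1333 = -1.533 cmH2O.

-1.5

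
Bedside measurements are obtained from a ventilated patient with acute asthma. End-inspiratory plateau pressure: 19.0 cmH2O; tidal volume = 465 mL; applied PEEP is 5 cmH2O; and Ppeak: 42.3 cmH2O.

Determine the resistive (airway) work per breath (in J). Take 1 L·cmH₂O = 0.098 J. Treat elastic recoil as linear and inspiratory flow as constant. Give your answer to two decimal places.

With constant inspiratory flow the resistive pressure is constant at PIP − Pplat = 42.3 − 19.0 = 23.3 cmH2O, so resistive work = 23.3 × 0.465 = 10.835 L·cmH2O.
× 0.098 J/(L·cmH2O) → 1.062 J.

1.06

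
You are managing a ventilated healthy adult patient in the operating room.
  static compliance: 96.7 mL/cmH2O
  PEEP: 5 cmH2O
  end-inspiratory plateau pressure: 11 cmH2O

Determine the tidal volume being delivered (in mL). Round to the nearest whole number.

Vt = Cstat × (Pplat − PEEP) = 96.7 × (11 − 5) = 96.7 × 6.0 = 580.2 mL.

580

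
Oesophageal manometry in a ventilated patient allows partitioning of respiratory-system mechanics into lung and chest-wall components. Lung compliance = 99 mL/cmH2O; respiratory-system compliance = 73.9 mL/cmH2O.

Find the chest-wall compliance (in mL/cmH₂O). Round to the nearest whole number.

1/Ccw = 1/Crs − 1/CL.
1/Ccw = 1/73.9 − 1/99 = 0.003431.
Ccw = 291.46 mL/cmH2O.

291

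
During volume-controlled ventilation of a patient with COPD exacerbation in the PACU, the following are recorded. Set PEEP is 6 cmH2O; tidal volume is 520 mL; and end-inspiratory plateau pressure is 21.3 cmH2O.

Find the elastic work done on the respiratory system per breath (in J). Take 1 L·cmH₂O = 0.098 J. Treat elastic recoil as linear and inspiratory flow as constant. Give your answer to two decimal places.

Elastic work ≈ ½ × (Pplat − PEEP) × Vt = 0.5 × (21.3 − 6) × 0.520 L = 0.5 × 15.3 × 0.520 = 3.978 L·cmH2O.
× 0.098 J/(L·cmH2O) → 0.3898 J.

0.39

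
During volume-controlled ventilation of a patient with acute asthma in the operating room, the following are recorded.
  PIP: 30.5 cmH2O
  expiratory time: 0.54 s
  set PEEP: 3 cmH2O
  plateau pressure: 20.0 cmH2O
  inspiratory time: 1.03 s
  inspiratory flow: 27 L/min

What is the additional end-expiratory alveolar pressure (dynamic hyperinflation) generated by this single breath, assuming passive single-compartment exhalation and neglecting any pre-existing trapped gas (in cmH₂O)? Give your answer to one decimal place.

Flow: 27 L/min ÷ 60 = 0.45 L/s.
Vt = flow × Ti = 0.45 L/s × 1.03 s × 1000 mL/L = 463.5 mL.
R = (PIP − Pplat)/V̇ = (30.5 − 20.0) / 0.45 = 10.5/0.45 = 23.333 cmH2O·s/L.
C = Vt/(Pplat − PEEP) = 463.5 / (20.0 − 3) = 463.5/17.0 = 27.265 mL/cmH2O.
τ = R × C = 23.333 × 0.02727 L/cmH2O = 0.6363 s.
Fraction remaining = e^(−Te/τ) = e^(−0.54/0.6363) = 0.428; trapped volume = 463.5 × 0.428 = 198.38 mL.
Additional alveolar pressure from trapping ≈ V_trapped / C = 198.38 / 27.265 = 7.276 cmH2O.

7.3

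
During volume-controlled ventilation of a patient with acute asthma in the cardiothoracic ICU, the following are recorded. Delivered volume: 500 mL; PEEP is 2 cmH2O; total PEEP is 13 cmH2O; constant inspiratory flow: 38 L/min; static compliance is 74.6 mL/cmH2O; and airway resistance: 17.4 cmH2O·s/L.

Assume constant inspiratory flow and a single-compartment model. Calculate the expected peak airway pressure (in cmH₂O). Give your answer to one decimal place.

30.7

Flow: 38 L/min ÷ 60 = 0.6333 L/s.
Total PEEP = 13 cmH2O (set 2 + intrinsic 11); this is the baseline alveolar pressure.
Equation of motion (constant flow): PIP = Vt/C + R·V̇ + PEEP.
PIP = 500/74.6 + 17.4×0.6333 + 13 = 6.702 + 11.019 + 13 = 30.721 cmH2O.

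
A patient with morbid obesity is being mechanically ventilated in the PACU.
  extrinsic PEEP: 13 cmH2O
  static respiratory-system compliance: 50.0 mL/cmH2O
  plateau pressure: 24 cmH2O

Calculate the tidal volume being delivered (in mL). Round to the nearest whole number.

550

Vt = Cstat × (Pplat − PEEP) = 50.0 × (24 − 13) = 50.0 × 11.0 = 550.0 mL.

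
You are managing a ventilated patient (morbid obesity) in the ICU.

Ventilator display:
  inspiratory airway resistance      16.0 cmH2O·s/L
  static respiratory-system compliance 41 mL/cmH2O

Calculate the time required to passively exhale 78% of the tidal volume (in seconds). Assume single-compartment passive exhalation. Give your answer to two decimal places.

τ = R × C = 16.0 × 41 mL/cmH2O = 16.0 × 0.041 L/cmH2O = 0.656 s.
Exhaled fraction f = 1 − e^(−t/τ) → t = −τ·ln(1 − f) = −0.656·ln(0.22) = 0.9933 s.

0.99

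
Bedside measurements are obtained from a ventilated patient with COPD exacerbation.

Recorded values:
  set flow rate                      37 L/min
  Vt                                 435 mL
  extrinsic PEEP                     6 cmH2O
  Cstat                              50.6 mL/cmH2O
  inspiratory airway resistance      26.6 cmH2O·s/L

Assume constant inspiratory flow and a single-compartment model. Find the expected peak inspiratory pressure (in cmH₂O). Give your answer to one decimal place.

31.0

Flow: 37 L/min ÷ 60 = 0.6167 L/s.
Equation of motion (constant flow): PIP = Vt/C + R·V̇ + PEEP.
PIP = 435/50.6 + 26.6×0.6167 + 6 = 8.597 + 16.404 + 6 = 31.001 cmH2O.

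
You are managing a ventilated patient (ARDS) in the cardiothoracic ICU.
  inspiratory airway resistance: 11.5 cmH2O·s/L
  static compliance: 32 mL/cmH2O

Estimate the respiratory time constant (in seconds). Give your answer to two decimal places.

τ = R × C = 11.5 × 32 mL/cmH2O = 11.5 × 0.032 L/cmH2O = 0.368 s.

0.37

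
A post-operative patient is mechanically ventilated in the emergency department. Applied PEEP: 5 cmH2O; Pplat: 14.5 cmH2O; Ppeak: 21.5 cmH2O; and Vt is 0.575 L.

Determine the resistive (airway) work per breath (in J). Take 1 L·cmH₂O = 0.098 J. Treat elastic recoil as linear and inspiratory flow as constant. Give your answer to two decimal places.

0.39

With constant inspiratory flow the resistive pressure is constant at PIP − Pplat = 21.5 − 14.5 = 7.0 cmH2O, so resistive work = 7.0 × 0.575 = 4.025 L·cmH2O.
× 0.098 J/(L·cmH2O) → 0.3945 J.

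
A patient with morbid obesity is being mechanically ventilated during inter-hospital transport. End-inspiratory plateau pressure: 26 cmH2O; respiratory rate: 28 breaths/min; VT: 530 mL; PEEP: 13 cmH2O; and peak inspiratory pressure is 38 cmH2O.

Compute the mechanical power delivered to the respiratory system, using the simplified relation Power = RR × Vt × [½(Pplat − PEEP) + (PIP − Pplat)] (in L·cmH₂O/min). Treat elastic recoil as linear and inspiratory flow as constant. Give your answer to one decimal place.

Per-breath work = Vt × [½(Pplat−PEEP) + (PIP−Pplat)] = 0.530 × [0.5×13.0 + 12.0] = 0.530 × 18.5 = 9.805 L·cmH2O.
Power = 28 × 9.805 = 274.54 L·cmH2O/min.

274.5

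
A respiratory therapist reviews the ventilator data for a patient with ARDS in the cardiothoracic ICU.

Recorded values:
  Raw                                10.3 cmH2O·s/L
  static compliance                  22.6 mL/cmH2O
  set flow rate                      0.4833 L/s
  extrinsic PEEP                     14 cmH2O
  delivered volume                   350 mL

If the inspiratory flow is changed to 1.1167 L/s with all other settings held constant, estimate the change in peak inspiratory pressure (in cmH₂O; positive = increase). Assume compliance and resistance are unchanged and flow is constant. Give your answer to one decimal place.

PIP = Vt/C + R·V̇ + PEEP (constant-flow equation of motion).
Only the resistive term changes: ΔPIP = R × ΔV̇ = 10.3 × (1.1167 − 0.4833) = 10.3 × 0.6334 = 6.524 cmH2O.

6.5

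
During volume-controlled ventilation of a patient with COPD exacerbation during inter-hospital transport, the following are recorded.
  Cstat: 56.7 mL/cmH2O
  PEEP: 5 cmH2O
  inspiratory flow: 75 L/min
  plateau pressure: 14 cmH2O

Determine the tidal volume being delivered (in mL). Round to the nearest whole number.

Vt = Cstat × (Pplat − PEEP) = 56.7 × (14 − 5) = 56.7 × 9.0 = 510.3 mL.

510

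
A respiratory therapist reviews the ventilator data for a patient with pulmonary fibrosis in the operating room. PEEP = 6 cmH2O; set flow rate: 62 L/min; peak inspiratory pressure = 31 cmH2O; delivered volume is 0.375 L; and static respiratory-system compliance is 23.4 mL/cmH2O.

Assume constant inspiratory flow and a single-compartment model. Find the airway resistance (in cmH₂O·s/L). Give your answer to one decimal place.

8.7

Flow: 62 L/min ÷ 60 = 1.0333 L/s.
Equation of motion (constant flow): PIP = Vt/C + R·V̇ + PEEP.
R·V̇ = PIP − Vt/C − PEEP = 31 − 375/23.4 − 6 = 31 − 16.026 − 6 = 8.974 cmH2O.
R = 8.974 / 1.0333 = 8.685 cmH2O·s/L.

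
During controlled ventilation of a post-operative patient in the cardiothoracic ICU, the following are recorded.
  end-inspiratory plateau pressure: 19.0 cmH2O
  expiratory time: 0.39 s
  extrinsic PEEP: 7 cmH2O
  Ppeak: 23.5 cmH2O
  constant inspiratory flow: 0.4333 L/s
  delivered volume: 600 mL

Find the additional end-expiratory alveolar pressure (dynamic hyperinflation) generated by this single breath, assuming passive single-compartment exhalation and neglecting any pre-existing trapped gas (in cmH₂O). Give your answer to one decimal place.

R = (PIP − Pplat)/V̇ = (23.5 − 19.0) / 0.4333 = 4.5/0.4333 = 10.385 cmH2O·s/L.
C = Vt/(Pplat − PEEP) = 600.0 / (19.0 − 7) = 600.0/12.0 = 50.0 mL/cmH2O.
τ = R × C = 10.385 × 0.05 L/cmH2O = 0.5193 s.
Fraction remaining = e^(−Te/τ) = e^(−0.39/0.5193) = 0.4719; trapped volume = 600.0 × 0.4719 = 283.14 mL.
Additional alveolar pressure from trapping ≈ V_trapped / C = 283.14 / 50.0 = 5.663 cmH2O.

5.7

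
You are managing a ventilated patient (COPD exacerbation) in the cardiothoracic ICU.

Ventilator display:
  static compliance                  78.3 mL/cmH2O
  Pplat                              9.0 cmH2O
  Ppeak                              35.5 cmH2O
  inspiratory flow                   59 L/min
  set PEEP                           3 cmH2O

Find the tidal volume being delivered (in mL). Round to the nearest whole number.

470

Vt = Cstat × (Pplat − PEEP) = 78.3 × (9.0 − 3) = 78.3 × 6.0 = 469.8 mL.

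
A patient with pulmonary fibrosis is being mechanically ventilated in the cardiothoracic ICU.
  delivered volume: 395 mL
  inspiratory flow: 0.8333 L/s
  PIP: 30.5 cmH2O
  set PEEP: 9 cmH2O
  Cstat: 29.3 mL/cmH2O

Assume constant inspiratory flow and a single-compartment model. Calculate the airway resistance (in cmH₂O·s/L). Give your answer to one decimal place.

Equation of motion (constant flow): PIP = Vt/C + R·V̇ + PEEP.
R·V̇ = PIP − Vt/C − PEEP = 30.5 − 395/29.3 − 9 = 30.5 − 13.481 − 9 = 8.019 cmH2O.
R = 8.019 / 0.8333 = 9.623 cmH2O·s/L.

9.6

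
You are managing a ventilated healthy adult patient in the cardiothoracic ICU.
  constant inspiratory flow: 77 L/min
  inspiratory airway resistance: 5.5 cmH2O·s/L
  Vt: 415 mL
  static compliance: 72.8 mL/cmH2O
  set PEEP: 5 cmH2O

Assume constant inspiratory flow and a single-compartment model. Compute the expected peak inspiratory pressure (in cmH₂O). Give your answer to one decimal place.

Flow: 77 L/min ÷ 60 = 1.2833 L/s.
Equation of motion (constant flow): PIP = Vt/C + R·V̇ + PEEP.
PIP = 415/72.8 + 5.5×1.2833 + 5 = 5.701 + 7.058 + 5 = 17.759 cmH2O.

17.8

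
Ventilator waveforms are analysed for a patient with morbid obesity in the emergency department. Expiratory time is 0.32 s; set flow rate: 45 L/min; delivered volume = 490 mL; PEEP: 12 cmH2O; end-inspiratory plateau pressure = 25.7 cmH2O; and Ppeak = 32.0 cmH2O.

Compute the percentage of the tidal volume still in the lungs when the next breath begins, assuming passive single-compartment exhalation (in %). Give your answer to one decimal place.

Flow: 45 L/min ÷ 60 = 0.75 L/s.
R = (PIP − Pplat)/V̇ = (32.0 − 25.7) / 0.75 = 6.3/0.75 = 8.4 cmH2O·s/L.
C = Vt/(Pplat − PEEP) = 490.0 / (25.7 − 12) = 490.0/13.7 = 35.766 mL/cmH2O.
τ = R × C = 8.4 × 0.03577 L/cmH2O = 0.3005 s.
Fraction remaining at end-expiration = e^(−Te/τ) = e^(−0.32/0.3005) = 0.3448 → 34.48%.

34.5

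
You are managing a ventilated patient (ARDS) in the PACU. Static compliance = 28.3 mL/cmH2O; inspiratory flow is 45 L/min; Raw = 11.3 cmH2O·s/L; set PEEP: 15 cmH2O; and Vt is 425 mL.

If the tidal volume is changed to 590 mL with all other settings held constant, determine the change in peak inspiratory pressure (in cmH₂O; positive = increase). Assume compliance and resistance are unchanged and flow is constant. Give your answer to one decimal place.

5.8

PIP = Vt/C + R·V̇ + PEEP (constant-flow equation of motion).
Only the elastic term changes: ΔPIP = ΔVt / C = (590 − 425) / 28.3 = 5.83 cmH2O.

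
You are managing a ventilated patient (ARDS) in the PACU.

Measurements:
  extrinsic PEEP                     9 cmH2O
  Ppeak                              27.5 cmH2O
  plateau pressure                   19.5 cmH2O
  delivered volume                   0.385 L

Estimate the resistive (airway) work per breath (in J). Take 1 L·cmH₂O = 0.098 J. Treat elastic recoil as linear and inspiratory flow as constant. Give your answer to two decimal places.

0.30

With constant inspiratory flow the resistive pressure is constant at PIP − Pplat = 27.5 − 19.5 = 8.0 cmH2O, so resistive work = 8.0 × 0.385 = 3.08 L·cmH2O.
× 0.098 J/(L·cmH2O) → 0.3018 J.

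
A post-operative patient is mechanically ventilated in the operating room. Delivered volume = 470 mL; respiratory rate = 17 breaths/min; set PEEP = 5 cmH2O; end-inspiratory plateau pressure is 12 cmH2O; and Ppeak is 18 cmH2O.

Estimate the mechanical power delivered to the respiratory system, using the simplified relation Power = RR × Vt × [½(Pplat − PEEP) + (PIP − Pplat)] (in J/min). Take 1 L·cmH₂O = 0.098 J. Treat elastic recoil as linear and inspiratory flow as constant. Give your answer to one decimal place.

Per-breath work = Vt × [½(Pplat−PEEP) + (PIP−Pplat)] = 0.470 × [0.5×7.0 + 6.0] = 0.470 × 9.5 = 4.465 L·cmH2O.
Power = 17 × 4.465 = 75.905 L·cmH2O/min.
× 0.098 J/(L·cmH2O) → 7.439 J/min.

7.4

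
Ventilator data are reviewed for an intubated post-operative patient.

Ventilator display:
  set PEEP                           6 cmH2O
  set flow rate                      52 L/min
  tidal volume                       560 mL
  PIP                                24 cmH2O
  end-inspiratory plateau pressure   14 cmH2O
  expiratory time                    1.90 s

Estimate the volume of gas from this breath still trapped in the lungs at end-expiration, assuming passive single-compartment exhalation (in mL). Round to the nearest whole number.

Flow: 52 L/min ÷ 60 = 0.8667 L/s.
R = (PIP − Pplat)/V̇ = (24 − 14) / 0.8667 = 10.0/0.8667 = 11.538 cmH2O·s/L.
C = Vt/(Pplat − PEEP) = 560.0 / (14 − 6) = 560.0/8.0 = 70.0 mL/cmH2O.
τ = R × C = 11.538 × 0.07 L/cmH2O = 0.8077 s.
Fraction remaining = e^(−Te/τ) = e^(−1.90/0.8077) = 0.09514.
Trapped volume = 560.0 × 0.09514 = 53.278 mL.

53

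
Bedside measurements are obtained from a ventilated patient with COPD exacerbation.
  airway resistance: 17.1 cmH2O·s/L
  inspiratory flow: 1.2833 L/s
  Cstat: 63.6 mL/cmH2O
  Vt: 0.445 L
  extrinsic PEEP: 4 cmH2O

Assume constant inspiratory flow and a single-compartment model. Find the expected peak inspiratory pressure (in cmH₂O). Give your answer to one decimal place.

32.9

Equation of motion (constant flow): PIP = Vt/C + R·V̇ + PEEP.
PIP = 445/63.6 + 17.1×1.2833 + 4 = 6.997 + 21.944 + 4 = 32.941 cmH2O.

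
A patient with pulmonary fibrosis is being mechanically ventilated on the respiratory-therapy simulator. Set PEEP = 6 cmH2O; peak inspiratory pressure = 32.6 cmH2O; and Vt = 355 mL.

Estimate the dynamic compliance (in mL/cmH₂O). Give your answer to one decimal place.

13.3

Dynamic compliance = Vt / (PIP − PEEP) = 355 / (32.6 − 6) = 355 / 26.6 = 13.346 mL/cmH2O.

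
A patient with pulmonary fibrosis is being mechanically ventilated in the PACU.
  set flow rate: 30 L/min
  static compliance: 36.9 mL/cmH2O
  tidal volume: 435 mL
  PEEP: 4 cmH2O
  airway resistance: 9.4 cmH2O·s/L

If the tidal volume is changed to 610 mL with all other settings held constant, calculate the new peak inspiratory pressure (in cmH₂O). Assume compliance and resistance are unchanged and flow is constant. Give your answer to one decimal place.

Flow: 30 L/min ÷ 60 = 0.5 L/s.
PIP = Vt/C + R·V̇ + PEEP (constant-flow equation of motion).
Only the elastic term changes: ΔPIP = ΔVt / C = (610 − 435) / 36.9 = 4.743 cmH2O.
Original PIP = 435/36.9 + 9.4×0.5 + 4 = 20.489 cmH2O; new PIP = 20.489 + (4.743) = 25.232 cmH2O.

25.2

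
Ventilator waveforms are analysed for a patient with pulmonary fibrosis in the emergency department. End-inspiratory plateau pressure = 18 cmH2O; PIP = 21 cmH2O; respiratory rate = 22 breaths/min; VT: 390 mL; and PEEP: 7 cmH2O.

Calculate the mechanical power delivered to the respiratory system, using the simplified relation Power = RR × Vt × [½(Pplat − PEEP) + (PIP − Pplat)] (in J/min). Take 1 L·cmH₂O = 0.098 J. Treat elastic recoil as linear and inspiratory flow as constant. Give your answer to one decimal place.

Per-breath work = Vt × [½(Pplat−PEEP) + (PIP−Pplat)] = 0.390 × [0.5×11.0 + 3.0] = 0.390 × 8.5 = 3.315 L·cmH2O.
Power = 22 × 3.315 = 72.93 L·cmH2O/min.
× 0.098 J/(L·cmH2O) → 7.147 J/min.

7.1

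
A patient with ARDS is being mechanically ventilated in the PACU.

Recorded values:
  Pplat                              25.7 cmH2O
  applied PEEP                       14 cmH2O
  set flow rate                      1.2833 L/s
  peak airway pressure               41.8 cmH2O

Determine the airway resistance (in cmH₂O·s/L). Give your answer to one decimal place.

Raw = (PIP − Pplat) / flow = (41.8 − 25.7) / 1.2833 = 16.1 / 1.2833 = 12.546 cmH2O·s/L.

12.5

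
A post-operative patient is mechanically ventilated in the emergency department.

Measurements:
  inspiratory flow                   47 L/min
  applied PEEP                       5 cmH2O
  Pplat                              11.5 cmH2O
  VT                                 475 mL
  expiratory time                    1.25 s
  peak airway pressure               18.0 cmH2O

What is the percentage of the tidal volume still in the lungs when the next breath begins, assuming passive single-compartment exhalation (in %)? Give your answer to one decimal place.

12.7

Flow: 47 L/min ÷ 60 = 0.7833 L/s.
R = (PIP − Pplat)/V̇ = (18.0 − 11.5) / 0.7833 = 6.5/0.7833 = 8.298 cmH2O·s/L.
C = Vt/(Pplat − PEEP) = 475.0 / (11.5 − 5) = 475.0/6.5 = 73.077 mL/cmH2O.
τ = R × C = 8.298 × 0.07308 L/cmH2O = 0.6064 s.
Fraction remaining at end-expiration = e^(−Te/τ) = e^(−1.25/0.6064) = 0.1273 → 12.73%.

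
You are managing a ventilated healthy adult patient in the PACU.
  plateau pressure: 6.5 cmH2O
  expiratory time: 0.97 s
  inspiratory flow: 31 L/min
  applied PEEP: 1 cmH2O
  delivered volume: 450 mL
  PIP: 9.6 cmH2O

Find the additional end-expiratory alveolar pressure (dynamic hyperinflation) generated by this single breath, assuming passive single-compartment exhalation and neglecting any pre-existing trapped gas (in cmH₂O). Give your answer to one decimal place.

0.8

Flow: 31 L/min ÷ 60 = 0.5167 L/s.
R = (PIP − Pplat)/V̇ = (9.6 − 6.5) / 0.5167 = 3.1/0.5167 = 6.0 cmH2O·s/L.
C = Vt/(Pplat − PEEP) = 450.0 / (6.5 − 1) = 450.0/5.5 = 81.818 mL/cmH2O.
τ = R × C = 6.0 × 0.08182 L/cmH2O = 0.4909 s.
Fraction remaining = e^(−Te/τ) = e^(−0.97/0.4909) = 0.1386; trapped volume = 450.0 × 0.1386 = 62.37 mL.
Additional alveolar pressure from trapping ≈ V_trapped / C = 62.37 / 81.818 = 0.7623 cmH2O.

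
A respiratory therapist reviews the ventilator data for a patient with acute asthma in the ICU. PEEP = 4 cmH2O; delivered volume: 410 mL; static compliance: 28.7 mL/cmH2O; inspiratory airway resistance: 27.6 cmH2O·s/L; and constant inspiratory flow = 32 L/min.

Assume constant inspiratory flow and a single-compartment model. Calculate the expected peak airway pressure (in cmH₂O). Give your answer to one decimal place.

Flow: 32 L/min ÷ 60 = 0.5333 L/s.
Equation of motion (constant flow): PIP = Vt/C + R·V̇ + PEEP.
PIP = 410/28.7 + 27.6×0.5333 + 4 = 14.286 + 14.719 + 4 = 33.005 cmH2O.

33.0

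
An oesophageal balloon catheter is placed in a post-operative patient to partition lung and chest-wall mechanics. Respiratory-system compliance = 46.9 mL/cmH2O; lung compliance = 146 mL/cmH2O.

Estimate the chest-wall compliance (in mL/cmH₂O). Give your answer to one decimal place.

69.1

1/Ccw = 1/Crs − 1/CL.
1/Ccw = 1/46.9 − 1/146 = 0.01447.
Ccw = 69.109 mL/cmH2O.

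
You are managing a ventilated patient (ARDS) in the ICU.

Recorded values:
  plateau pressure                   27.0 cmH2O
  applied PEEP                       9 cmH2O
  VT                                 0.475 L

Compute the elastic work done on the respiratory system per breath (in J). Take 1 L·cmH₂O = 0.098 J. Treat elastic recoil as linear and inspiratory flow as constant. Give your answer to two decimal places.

Elastic work ≈ ½ × (Pplat − PEEP) × Vt = 0.5 × (27.0 − 9) × 0.475 L = 0.5 × 18.0 × 0.475 = 4.275 L·cmH2O.
× 0.098 J/(L·cmH2O) → 0.419 J.

0.42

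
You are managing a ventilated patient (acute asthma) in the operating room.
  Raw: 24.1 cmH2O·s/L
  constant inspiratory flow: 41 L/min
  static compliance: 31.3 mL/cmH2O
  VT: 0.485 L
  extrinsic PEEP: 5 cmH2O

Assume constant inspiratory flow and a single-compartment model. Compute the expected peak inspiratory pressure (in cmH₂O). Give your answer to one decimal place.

37.0

Flow: 41 L/min ÷ 60 = 0.6833 L/s.
Equation of motion (constant flow): PIP = Vt/C + R·V̇ + PEEP.
PIP = 485/31.3 + 24.1×0.6833 + 5 = 15.495 + 16.468 + 5 = 36.963 cmH2O.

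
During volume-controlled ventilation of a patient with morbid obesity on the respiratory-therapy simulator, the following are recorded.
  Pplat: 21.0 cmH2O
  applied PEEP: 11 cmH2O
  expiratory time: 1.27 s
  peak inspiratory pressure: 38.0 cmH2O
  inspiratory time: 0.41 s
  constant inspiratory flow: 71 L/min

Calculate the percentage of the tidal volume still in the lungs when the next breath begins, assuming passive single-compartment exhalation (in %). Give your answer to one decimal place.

16.2

Flow: 71 L/min ÷ 60 = 1.1833 L/s.
Vt = flow × Ti = 1.1833 L/s × 0.41 s × 1000 mL/L = 485.15 mL.
R = (PIP − Pplat)/V̇ = (38.0 − 21.0) / 1.1833 = 17.0/1.1833 = 14.367 cmH2O·s/L.
C = Vt/(Pplat − PEEP) = 485.15 / (21.0 − 11) = 485.15/10.0 = 48.515 mL/cmH2O.
τ = R × C = 14.367 × 0.04852 L/cmH2O = 0.6971 s.
Fraction remaining at end-expiration = e^(−Te/τ) = e^(−1.27/0.6971) = 0.1617 → 16.17%.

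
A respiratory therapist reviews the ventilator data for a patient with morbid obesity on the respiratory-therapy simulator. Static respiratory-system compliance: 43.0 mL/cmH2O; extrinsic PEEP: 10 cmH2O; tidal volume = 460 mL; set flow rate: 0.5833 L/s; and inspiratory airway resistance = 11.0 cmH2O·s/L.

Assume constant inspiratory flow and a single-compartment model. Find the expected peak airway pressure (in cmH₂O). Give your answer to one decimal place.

27.1

Equation of motion (constant flow): PIP = Vt/C + R·V̇ + PEEP.
PIP = 460/43.0 + 11.0×0.5833 + 10 = 10.698 + 6.416 + 10 = 27.114 cmH2O.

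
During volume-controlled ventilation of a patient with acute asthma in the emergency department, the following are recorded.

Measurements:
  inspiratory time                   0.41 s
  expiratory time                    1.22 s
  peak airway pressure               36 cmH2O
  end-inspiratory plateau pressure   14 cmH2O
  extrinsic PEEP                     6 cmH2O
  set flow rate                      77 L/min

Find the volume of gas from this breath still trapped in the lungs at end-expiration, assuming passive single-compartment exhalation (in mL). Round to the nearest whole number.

178

Flow: 77 L/min ÷ 60 = 1.2833 L/s.
Vt = flow × Ti = 1.2833 L/s × 0.41 s × 1000 mL/L = 526.15 mL.
R = (PIP − Pplat)/V̇ = (36 − 14) / 1.2833 = 22.0/1.2833 = 17.143 cmH2O·s/L.
C = Vt/(Pplat − PEEP) = 526.15 / (14 − 6) = 526.15/8.0 = 65.769 mL/cmH2O.
τ = R × C = 17.143 × 0.06577 L/cmH2O = 1.127 s.
Fraction remaining = e^(−Te/τ) = e^(−1.22/1.127) = 0.3387.
Trapped volume = 526.15 × 0.3387 = 178.21 mL.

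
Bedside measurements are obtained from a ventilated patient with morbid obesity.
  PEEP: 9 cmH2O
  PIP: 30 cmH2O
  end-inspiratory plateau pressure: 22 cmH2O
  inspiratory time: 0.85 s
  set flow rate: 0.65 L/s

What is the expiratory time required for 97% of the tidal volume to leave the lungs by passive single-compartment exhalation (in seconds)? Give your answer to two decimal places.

1.83

Vt = flow × Ti = 0.65 L/s × 0.85 s × 1000 mL/L = 552.5 mL.
R = (PIP − Pplat)/V̇ = (30 − 22) / 0.65 = 8.0/0.65 = 12.308 cmH2O·s/L.
C = Vt/(Pplat − PEEP) = 552.5 / (22 − 9) = 552.5/13.0 = 42.5 mL/cmH2O.
τ = R × C = 12.308 × 0.0425 L/cmH2O = 0.5231 s.
t = −τ·ln(1 − 0.97) = −0.5231·ln(0.03) = 1.834 s.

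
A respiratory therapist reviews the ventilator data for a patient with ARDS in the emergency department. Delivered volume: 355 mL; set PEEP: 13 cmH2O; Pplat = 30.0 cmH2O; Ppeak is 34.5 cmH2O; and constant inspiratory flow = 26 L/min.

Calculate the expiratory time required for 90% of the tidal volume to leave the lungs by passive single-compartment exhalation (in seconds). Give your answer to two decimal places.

0.50

Flow: 26 L/min ÷ 60 = 0.4333 L/s.
R = (PIP − Pplat)/V̇ = (34.5 − 30.0) / 0.4333 = 4.5/0.4333 = 10.385 cmH2O·s/L.
C = Vt/(Pplat − PEEP) = 355.0 / (30.0 − 13) = 355.0/17.0 = 20.882 mL/cmH2O.
τ = R × C = 10.385 × 0.02088 L/cmH2O = 0.2168 s.
t = −τ·ln(1 − 0.90) = −0.2168·ln(0.1) = 0.4992 s.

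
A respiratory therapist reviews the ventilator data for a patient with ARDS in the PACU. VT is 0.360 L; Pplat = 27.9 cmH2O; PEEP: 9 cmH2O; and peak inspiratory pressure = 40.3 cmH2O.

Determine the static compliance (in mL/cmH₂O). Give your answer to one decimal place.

19.0

Cstat = Vt / (Pplat − PEEP) = 360 / (27.9 − 9) = 360 / 18.9 = 19.048 mL/cmH2O.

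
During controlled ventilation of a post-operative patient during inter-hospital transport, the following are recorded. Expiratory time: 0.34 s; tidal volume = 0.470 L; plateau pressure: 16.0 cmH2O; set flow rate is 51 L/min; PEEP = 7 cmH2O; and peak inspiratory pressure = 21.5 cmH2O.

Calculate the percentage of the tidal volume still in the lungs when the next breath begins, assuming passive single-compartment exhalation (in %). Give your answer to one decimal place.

Flow: 51 L/min ÷ 60 = 0.85 L/s.
R = (PIP − Pplat)/V̇ = (21.5 − 16.0) / 0.85 = 5.5/0.85 = 6.471 cmH2O·s/L.
C = Vt/(Pplat − PEEP) = 470.0 / (16.0 − 7) = 470.0/9.0 = 52.222 mL/cmH2O.
τ = R × C = 6.471 × 0.05222 L/cmH2O = 0.3379 s.
Fraction remaining at end-expiration = e^(−Te/τ) = e^(−0.34/0.3379) = 0.3656 → 36.56%.

36.6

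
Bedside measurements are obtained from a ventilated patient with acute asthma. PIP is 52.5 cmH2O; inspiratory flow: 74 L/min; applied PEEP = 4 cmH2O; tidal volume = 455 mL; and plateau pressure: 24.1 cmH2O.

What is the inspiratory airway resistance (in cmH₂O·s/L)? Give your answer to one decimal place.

Flow: 74 L/min ÷ 60 = 1.2333 L/s.
Raw = (PIP − Pplat) / flow = (52.5 − 24.1) / 1.2333 = 28.4 / 1.2333 = 23.028 cmH2O·s/L.

23.0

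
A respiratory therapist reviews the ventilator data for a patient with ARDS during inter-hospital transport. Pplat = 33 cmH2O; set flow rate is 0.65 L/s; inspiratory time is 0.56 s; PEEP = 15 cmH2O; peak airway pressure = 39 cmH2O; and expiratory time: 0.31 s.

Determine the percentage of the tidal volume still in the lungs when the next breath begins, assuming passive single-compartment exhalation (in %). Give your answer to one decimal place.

Vt = flow × Ti = 0.65 L/s × 0.56 s × 1000 mL/L = 364.0 mL.
R = (PIP − Pplat)/V̇ = (39 − 33) / 0.65 = 6.0/0.65 = 9.231 cmH2O·s/L.
C = Vt/(Pplat − PEEP) = 364.0 / (33 − 15) = 364.0/18.0 = 20.222 mL/cmH2O.
τ = R × C = 9.231 × 0.02022 L/cmH2O = 0.1867 s.
Fraction remaining at end-expiration = e^(−Te/τ) = e^(−0.31/0.1867) = 0.1901 → 19.01%.

19.0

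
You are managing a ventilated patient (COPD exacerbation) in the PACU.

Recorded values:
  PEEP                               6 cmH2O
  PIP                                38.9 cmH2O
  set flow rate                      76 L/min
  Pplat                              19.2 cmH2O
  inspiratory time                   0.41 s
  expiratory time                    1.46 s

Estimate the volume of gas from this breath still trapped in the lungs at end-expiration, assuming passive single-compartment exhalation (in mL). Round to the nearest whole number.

Flow: 76 L/min ÷ 60 = 1.2667 L/s.
Vt = flow × Ti = 1.2667 L/s × 0.41 s × 1000 mL/L = 519.35 mL.
R = (PIP − Pplat)/V̇ = (38.9 − 19.2) / 1.2667 = 19.7/1.2667 = 15.552 cmH2O·s/L.
C = Vt/(Pplat − PEEP) = 519.35 / (19.2 − 6) = 519.35/13.2 = 39.345 mL/cmH2O.
τ = R × C = 15.552 × 0.03935 L/cmH2O = 0.612 s.
Fraction remaining = e^(−Te/τ) = e^(−1.46/0.612) = 0.09203.
Trapped volume = 519.35 × 0.09203 = 47.796 mL.

48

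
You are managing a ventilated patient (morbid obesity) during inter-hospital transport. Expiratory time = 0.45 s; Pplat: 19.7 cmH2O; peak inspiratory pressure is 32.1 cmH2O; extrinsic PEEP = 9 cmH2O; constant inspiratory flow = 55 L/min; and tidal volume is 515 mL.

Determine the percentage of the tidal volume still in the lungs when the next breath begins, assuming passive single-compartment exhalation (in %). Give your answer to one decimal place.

50.1

Flow: 55 L/min ÷ 60 = 0.9167 L/s.
R = (PIP − Pplat)/V̇ = (32.1 − 19.7) / 0.9167 = 12.4/0.9167 = 13.527 cmH2O·s/L.
C = Vt/(Pplat − PEEP) = 515.0 / (19.7 − 9) = 515.0/10.7 = 48.131 mL/cmH2O.
τ = R × C = 13.527 × 0.04813 L/cmH2O = 0.6511 s.
Fraction remaining at end-expiration = e^(−Te/τ) = e^(−0.45/0.6511) = 0.501 → 50.1%.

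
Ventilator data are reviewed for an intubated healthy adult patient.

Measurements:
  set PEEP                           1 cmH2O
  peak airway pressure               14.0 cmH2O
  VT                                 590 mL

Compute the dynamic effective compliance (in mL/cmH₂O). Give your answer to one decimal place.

45.4

Dynamic compliance = Vt / (PIP − PEEP) = 590 / (14.0 − 1) = 590 / 13.0 = 45.385 mL/cmH2O.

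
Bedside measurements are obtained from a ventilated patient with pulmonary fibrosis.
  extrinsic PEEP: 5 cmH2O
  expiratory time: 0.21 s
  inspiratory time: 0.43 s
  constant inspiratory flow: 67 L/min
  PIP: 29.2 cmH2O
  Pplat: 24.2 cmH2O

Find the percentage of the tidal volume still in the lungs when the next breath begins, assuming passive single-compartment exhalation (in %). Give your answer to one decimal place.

15.3

Flow: 67 L/min ÷ 60 = 1.1167 L/s.
Vt = flow × Ti = 1.1167 L/s × 0.43 s × 1000 mL/L = 480.18 mL.
R = (PIP − Pplat)/V̇ = (29.2 − 24.2) / 1.1167 = 5.0/1.1167 = 4.477 cmH2O·s/L.
C = Vt/(Pplat − PEEP) = 480.18 / (24.2 − 5) = 480.18/19.2 = 25.009 mL/cmH2O.
τ = R × C = 4.477 × 0.02501 L/cmH2O = 0.112 s.
Fraction remaining at end-expiration = e^(−Te/τ) = e^(−0.21/0.112) = 0.1534 → 15.34%.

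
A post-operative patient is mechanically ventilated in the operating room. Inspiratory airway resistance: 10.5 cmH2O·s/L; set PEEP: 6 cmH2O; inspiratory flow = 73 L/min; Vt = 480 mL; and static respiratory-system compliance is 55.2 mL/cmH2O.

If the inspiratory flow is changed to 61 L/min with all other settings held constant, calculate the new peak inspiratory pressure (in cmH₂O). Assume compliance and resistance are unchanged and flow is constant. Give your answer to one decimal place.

25.4

Flow: 73 L/min ÷ 60 = 1.2167 L/s.
New flow: 61 L/min ÷ 60 = 1.0167 L/s.
PIP = Vt/C + R·V̇ + PEEP (constant-flow equation of motion).
Only the resistive term changes: ΔPIP = R × ΔV̇ = 10.5 × (1.0167 − 1.2167) = 10.5 × -0.2 = -2.1 cmH2O.
Original PIP = 480/55.2 + 10.5×1.2167 + 6 = 27.471 cmH2O; new PIP = 27.471 + (-2.1) = 25.371 cmH2O.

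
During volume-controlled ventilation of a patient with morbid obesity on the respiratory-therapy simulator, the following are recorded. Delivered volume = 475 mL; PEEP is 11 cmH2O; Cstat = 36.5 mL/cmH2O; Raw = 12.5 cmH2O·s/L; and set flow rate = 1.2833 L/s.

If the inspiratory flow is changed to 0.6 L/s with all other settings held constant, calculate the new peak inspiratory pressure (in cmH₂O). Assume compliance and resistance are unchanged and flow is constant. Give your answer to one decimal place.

PIP = Vt/C + R·V̇ + PEEP (constant-flow equation of motion).
Only the resistive term changes: ΔPIP = R × ΔV̇ = 12.5 × (0.6 − 1.2833) = 12.5 × -0.6833 = -8.541 cmH2O.
Original PIP = 475/36.5 + 12.5×1.2833 + 11 = 40.055 cmH2O; new PIP = 40.055 + (-8.541) = 31.514 cmH2O.

31.5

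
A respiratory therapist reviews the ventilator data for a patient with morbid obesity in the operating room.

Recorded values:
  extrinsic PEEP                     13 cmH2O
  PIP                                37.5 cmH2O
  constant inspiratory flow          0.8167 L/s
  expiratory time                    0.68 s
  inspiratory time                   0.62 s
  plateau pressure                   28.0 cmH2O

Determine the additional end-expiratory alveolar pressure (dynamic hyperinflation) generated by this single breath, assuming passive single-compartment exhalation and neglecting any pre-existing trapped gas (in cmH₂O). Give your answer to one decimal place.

2.7

Vt = flow × Ti = 0.8167 L/s × 0.62 s × 1000 mL/L = 506.35 mL.
R = (PIP − Pplat)/V̇ = (37.5 − 28.0) / 0.8167 = 9.5/0.8167 = 11.632 cmH2O·s/L.
C = Vt/(Pplat − PEEP) = 506.35 / (28.0 − 13) = 506.35/15.0 = 33.757 mL/cmH2O.
τ = R × C = 11.632 × 0.03376 L/cmH2O = 0.3927 s.
Fraction remaining = e^(−Te/τ) = e^(−0.68/0.3927) = 0.177; trapped volume = 506.35 × 0.177 = 89.624 mL.
Additional alveolar pressure from trapping ≈ V_trapped / C = 89.624 / 33.757 = 2.655 cmH2O.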